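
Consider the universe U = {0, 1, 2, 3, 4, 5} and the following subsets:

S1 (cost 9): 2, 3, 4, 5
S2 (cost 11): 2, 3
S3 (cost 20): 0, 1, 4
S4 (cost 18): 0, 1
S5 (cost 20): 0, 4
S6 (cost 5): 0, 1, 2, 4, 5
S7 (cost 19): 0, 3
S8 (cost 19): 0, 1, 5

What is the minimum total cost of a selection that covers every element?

14

S1, S6 cover every element at cost 9 + 5 = 14.
Any cover uses at least 2 sets; among all covering selections none totals below 14.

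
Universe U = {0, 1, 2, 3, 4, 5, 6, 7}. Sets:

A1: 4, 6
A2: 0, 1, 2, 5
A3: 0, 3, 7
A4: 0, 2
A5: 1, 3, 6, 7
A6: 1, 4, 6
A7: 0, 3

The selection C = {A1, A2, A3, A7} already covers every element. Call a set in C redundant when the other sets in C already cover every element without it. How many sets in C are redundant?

Drop A1: 4, 6 uncovered — not redundant.
Drop A2: 1, 2, 5 uncovered — not redundant.
Drop A3: 7 uncovered — not redundant.
Drop A7: the rest still cover every element — redundant.
1 redundant: A7.

1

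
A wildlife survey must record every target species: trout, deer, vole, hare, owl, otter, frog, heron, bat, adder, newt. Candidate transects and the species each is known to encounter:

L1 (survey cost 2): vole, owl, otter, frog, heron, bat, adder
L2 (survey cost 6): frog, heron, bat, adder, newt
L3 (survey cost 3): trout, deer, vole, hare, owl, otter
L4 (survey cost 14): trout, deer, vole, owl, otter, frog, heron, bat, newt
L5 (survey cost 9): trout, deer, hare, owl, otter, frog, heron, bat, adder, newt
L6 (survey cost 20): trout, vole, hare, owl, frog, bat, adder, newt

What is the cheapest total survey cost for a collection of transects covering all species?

9

L2, L3 cover every species at survey cost 6 + 3 = 9.
Any cover uses at least 2 transects; among all covering selections none totals below 9.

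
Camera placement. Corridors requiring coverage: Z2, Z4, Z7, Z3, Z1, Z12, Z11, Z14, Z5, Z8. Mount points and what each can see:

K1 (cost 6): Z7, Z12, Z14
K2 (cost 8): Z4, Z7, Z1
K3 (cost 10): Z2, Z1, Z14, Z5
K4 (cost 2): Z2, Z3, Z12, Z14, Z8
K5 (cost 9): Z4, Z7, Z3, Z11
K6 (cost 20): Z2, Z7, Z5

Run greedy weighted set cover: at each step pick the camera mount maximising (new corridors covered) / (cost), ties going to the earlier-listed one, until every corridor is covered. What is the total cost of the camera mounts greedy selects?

Pick 1: K4 adds 5 new (Z2, Z3, Z12, Z14, Z8) at cost 2 (ratio 5/2).
Pick 2: K2 adds 3 new (Z4, Z7, Z1) at cost 8 (ratio 3/8).
Pick 3: K5 adds 1 new (Z11) at cost 9 (ratio 1/9).
Pick 4: K3 adds 1 new (Z5) at cost 10 (ratio 1/10).
Greedy total cost: 2 + 8 + 9 + 10 = 29. (The true optimum is 21, so greedy overshoots here.)

29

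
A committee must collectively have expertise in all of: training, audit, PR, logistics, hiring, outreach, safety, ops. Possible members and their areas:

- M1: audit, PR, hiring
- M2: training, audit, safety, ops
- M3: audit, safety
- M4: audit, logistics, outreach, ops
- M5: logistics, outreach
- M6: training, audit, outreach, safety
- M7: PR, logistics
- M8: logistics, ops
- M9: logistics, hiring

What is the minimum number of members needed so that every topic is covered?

M1, M2, M4 together cover {training, audit, PR, logistics, hiring, outreach, safety, ops} — every topic.
No 2 of the 9 members cover everything (all 36 pairs fall short), so 3 is minimum.

3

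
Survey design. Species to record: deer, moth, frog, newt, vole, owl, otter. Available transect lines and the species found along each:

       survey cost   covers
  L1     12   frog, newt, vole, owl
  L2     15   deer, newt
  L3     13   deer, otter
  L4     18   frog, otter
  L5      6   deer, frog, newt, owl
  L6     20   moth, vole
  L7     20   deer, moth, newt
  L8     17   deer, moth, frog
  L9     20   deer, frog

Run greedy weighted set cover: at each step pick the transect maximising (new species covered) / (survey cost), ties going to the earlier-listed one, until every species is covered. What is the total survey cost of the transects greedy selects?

39

Pick 1: L5 adds 4 new (deer, frog, newt, owl) at survey cost 6 (ratio 4/6).
Pick 2: L6 adds 2 new (moth, vole) at survey cost 20 (ratio 2/20).
Pick 3: L3 adds 1 new (otter) at survey cost 13 (ratio 1/13).
Greedy total survey cost: 6 + 20 + 13 = 39.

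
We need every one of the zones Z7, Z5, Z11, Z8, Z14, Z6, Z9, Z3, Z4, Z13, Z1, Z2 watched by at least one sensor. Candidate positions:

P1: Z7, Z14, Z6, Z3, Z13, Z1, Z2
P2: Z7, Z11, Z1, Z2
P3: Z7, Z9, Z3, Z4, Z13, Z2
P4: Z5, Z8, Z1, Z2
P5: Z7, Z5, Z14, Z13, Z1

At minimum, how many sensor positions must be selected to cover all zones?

P1, P2, P3, P4 together cover {Z7, Z5, Z11, Z8, Z14, Z6, Z9, Z3, Z4, Z13, Z1, Z2} — every zone.
No 3 of the 5 sensor positions cover everything (all 10 triples fall short), so 4 is minimum.

4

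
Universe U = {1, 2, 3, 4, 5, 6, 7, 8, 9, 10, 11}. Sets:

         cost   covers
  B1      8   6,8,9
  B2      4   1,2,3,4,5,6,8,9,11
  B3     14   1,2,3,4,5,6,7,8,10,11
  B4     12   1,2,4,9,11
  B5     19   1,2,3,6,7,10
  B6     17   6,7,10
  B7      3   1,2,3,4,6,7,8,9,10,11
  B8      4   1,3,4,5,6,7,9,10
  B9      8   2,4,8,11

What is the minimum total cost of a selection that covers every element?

B2, B7 cover every element at cost 4 + 3 = 7.
Any cover uses at least 2 sets; among all covering selections none totals below 7.

7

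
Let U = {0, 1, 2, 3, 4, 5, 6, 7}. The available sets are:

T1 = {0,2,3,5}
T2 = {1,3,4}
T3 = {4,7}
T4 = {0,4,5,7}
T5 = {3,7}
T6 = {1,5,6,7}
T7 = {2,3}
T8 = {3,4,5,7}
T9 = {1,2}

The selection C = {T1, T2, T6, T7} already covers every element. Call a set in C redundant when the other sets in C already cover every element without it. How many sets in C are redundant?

1

Drop T1: 0 uncovered — not redundant.
Drop T2: 4 uncovered — not redundant.
Drop T6: 6, 7 uncovered — not redundant.
Drop T7: the rest still cover every element — redundant.
1 redundant: T7.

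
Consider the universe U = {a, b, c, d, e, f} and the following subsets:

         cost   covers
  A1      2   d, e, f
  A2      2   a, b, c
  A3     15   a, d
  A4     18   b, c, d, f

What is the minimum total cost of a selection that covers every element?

A1, A2 cover every element at cost 2 + 2 = 4.
Any cover uses at least 2 sets; among all covering selections none totals below 4.

4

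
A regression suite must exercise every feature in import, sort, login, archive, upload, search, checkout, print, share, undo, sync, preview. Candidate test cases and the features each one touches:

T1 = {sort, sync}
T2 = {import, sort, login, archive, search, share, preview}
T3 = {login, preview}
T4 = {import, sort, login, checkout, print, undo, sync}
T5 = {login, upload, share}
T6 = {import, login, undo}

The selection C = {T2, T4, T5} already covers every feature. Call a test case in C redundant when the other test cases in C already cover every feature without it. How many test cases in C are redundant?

0

Drop T2: archive, search, preview uncovered — not redundant.
Drop T4: checkout, print, undo, sync uncovered — not redundant.
Drop T5: upload uncovered — not redundant.
None of the test cases in C is redundant.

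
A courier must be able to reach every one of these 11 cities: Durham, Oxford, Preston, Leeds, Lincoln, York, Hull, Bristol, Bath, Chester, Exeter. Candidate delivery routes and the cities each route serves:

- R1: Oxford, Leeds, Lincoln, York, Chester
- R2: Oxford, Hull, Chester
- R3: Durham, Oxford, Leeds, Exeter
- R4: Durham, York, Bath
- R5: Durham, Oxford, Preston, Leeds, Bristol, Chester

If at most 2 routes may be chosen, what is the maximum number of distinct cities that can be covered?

8

Choosing R1, R5 covers {Durham, Oxford, Preston, Leeds, Lincoln, York, Bristol, Chester} — 8 cities.
No choice of 2 routes does better; here Hull, Bath, Exeter are left uncovered.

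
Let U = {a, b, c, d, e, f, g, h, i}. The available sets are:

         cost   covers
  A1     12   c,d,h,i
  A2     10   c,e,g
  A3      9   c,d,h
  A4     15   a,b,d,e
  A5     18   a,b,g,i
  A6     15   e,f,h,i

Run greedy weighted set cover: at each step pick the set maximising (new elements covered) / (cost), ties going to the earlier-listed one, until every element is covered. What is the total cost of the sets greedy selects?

52

Pick 1: A1 adds 4 new (c, d, h, i) at cost 12 (ratio 4/12).
Pick 2: A2 adds 2 new (e, g) at cost 10 (ratio 2/10).
Pick 3: A4 adds 2 new (a, b) at cost 15 (ratio 2/15).
Pick 4: A6 adds 1 new (f) at cost 15 (ratio 1/15).
Greedy total cost: 12 + 10 + 15 + 15 = 52. (The true optimum is 40, so greedy overshoots here.)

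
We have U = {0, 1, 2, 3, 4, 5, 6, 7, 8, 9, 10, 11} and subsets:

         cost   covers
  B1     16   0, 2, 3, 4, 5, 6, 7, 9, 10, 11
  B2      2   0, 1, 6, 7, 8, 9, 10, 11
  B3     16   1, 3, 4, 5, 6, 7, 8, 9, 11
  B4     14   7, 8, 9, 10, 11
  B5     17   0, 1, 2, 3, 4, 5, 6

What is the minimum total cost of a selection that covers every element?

18

B1, B2 cover every element at cost 16 + 2 = 18.
Any cover uses at least 2 sets; among all covering selections none totals below 18.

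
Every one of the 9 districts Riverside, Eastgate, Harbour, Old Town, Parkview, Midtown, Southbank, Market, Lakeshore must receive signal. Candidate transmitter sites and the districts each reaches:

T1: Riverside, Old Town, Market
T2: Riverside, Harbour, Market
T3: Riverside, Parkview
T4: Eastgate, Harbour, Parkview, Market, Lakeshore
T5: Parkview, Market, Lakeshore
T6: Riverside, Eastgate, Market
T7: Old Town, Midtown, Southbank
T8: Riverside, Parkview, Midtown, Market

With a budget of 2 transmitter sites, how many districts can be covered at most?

Choosing T4, T7 covers {Eastgate, Harbour, Old Town, Parkview, Midtown, Southbank, Market, Lakeshore} — 8 districts.
No choice of 2 transmitter sites does better; here Riverside is left uncovered.

8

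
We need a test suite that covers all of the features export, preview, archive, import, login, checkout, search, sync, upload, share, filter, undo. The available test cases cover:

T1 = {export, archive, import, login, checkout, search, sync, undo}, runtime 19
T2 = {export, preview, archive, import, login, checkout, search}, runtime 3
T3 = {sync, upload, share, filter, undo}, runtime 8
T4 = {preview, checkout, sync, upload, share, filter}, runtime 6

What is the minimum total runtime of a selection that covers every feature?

11

T2, T3 cover every feature at runtime 3 + 8 = 11.
Any cover uses at least 2 test cases; among all covering selections none totals below 11.
Greedy by coverage-per-runtime would pick T2, T4, T3 for 17 — worse than the optimum 11.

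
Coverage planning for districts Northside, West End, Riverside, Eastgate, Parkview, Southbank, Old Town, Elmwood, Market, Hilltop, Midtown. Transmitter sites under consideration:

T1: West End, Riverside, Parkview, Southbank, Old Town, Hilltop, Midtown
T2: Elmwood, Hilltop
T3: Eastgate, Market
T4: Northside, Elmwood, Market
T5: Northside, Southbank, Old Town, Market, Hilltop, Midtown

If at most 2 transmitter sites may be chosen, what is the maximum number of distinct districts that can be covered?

Choosing T1, T4 covers {Northside, West End, Riverside, Parkview, Southbank, Old Town, Elmwood, Market, Hilltop, Midtown} — 10 districts.
No choice of 2 transmitter sites does better; here Eastgate is left uncovered.

10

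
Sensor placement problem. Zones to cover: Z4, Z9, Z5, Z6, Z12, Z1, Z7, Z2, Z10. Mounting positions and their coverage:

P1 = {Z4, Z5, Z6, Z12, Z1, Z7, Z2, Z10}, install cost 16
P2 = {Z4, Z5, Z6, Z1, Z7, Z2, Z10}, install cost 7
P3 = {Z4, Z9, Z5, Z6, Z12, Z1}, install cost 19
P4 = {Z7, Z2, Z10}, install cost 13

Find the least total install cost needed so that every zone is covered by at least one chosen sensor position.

P2, P3 cover every zone at install cost 7 + 19 = 26.
Any cover uses at least 2 sensor positions; among all covering selections none totals below 26.

26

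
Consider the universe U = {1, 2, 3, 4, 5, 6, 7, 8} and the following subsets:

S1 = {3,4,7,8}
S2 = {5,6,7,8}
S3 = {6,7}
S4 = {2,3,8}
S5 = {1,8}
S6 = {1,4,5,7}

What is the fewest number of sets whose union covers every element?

3

S2, S4, S6 together cover {1, 2, 3, 4, 5, 6, 7, 8} — every element.
No 2 of the 6 sets cover everything (all 15 pairs fall short), so 3 is minimum.
Greedy (largest uncovered first) would take S1, S2, S4, S5 — 4 sets — but 3 suffice.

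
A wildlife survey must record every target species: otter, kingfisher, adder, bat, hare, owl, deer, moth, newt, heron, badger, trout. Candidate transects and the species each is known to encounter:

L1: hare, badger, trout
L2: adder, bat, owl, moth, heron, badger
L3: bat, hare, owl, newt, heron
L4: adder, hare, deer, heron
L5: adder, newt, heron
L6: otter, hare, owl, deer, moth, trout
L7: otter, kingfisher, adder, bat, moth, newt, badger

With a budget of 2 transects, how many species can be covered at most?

Choosing L6, L7 covers {otter, kingfisher, adder, bat, hare, owl, deer, moth, newt, badger, trout} — 11 species.
No choice of 2 transects does better; here heron is left uncovered.

11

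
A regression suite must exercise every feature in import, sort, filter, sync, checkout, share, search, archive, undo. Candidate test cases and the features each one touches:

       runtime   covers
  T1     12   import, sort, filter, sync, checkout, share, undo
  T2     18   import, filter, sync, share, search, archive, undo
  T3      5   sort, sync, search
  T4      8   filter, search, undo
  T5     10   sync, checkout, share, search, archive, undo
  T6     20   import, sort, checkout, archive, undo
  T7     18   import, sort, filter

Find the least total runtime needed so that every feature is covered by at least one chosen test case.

22

T1, T5 cover every feature at runtime 12 + 10 = 22.
Any cover uses at least 2 test cases; among all covering selections none totals below 22.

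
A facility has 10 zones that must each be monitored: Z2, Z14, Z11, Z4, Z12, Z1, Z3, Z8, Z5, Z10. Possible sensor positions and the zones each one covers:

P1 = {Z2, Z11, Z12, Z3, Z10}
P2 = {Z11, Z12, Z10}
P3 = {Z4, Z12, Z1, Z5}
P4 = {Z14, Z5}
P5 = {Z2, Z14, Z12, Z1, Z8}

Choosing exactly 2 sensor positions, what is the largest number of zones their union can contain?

8

Choosing P1, P3 covers {Z2, Z11, Z4, Z12, Z1, Z3, Z5, Z10} — 8 zones.
No choice of 2 sensor positions does better; here Z14, Z8 are left uncovered.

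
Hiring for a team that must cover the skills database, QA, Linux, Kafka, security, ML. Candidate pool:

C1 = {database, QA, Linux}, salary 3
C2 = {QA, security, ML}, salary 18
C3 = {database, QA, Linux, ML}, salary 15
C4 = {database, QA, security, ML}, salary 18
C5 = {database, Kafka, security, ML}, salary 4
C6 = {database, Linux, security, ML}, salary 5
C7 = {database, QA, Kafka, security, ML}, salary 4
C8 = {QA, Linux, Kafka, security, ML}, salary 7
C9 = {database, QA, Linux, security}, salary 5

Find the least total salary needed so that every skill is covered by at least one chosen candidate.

C1, C5 cover every skill at salary 3 + 4 = 7.
Any cover uses at least 2 candidates; among all covering selections none totals below 7.

7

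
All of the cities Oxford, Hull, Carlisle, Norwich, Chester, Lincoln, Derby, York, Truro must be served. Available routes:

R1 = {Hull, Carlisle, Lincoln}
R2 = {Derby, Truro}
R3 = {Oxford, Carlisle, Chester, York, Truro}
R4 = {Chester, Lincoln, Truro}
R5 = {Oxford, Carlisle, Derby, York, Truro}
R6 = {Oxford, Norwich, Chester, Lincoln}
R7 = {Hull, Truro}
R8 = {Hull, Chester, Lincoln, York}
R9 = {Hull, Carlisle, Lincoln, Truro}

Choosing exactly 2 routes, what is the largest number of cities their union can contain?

8

Choosing R5, R6 covers {Oxford, Carlisle, Norwich, Chester, Lincoln, Derby, York, Truro} — 8 cities.
No choice of 2 routes does better; here Hull is left uncovered.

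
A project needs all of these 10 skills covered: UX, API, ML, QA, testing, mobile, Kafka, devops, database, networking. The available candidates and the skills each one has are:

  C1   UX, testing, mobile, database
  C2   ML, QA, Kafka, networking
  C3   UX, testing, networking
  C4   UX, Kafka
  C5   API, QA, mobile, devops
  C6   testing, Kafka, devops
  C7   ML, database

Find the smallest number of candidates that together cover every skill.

3

C1, C2, C5 together cover {UX, API, ML, QA, testing, mobile, Kafka, devops, database, networking} — every skill.
No 2 of the 7 candidates cover everything (all 21 pairs fall short), so 3 is minimum.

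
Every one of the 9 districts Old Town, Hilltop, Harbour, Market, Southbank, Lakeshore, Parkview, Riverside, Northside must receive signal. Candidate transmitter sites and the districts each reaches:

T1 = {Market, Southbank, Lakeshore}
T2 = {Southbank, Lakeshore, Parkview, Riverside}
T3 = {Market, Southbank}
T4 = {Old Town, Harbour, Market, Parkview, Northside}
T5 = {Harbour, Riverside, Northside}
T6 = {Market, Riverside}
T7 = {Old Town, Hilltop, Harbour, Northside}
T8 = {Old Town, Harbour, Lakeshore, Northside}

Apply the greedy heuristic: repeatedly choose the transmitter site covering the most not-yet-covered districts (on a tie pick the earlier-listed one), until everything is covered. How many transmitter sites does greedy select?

3

Pick 1: T4 covers 5 new districts (Old Town, Harbour, Market, Parkview, Northside).
Pick 2: T2 covers 3 new districts (Southbank, Lakeshore, Riverside).
Pick 3: T7 covers 1 new districts (Hilltop).
Greedy uses 3 transmitter sites.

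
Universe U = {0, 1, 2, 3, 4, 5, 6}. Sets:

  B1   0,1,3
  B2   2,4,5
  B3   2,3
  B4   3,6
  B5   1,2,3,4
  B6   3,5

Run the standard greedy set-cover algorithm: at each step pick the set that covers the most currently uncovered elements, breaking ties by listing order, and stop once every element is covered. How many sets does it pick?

4

Pick 1: B5 covers 4 new elements (1, 2, 3, 4).
Pick 2: B1 covers 1 new elements (0).
Pick 3: B2 covers 1 new elements (5).
Pick 4: B4 covers 1 new elements (6).
Greedy uses 4 sets. (The true minimum is 3.)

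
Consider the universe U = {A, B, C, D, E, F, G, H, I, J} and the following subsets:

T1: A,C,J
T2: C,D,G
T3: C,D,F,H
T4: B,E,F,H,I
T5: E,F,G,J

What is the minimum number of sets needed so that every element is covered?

3

T1, T2, T4 together cover {A, B, C, D, E, F, G, H, I, J} — every element.
No 2 of the 5 sets cover everything (all 10 pairs fall short), so 3 is minimum.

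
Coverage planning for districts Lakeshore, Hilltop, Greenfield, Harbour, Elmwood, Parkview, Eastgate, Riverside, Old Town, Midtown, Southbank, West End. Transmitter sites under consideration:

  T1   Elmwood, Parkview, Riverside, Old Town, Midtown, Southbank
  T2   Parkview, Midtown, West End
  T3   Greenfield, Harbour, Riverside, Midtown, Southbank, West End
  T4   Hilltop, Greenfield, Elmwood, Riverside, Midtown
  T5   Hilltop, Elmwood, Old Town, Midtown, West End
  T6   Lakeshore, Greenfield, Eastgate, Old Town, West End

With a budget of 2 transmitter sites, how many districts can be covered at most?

10

Choosing T1, T6 covers {Lakeshore, Greenfield, Elmwood, Parkview, Eastgate, Riverside, Old Town, Midtown, Southbank, West End} — 10 districts.
No choice of 2 transmitter sites does better; here Hilltop, Harbour are left uncovered.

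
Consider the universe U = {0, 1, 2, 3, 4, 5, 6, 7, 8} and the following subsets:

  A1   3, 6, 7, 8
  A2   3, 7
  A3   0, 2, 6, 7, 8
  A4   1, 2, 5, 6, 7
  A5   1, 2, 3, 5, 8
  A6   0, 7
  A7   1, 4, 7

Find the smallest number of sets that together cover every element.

A3, A5, A7 together cover {0, 1, 2, 3, 4, 5, 6, 7, 8} — every element.
No 2 of the 7 sets cover everything (all 21 pairs fall short), so 3 is minimum.

3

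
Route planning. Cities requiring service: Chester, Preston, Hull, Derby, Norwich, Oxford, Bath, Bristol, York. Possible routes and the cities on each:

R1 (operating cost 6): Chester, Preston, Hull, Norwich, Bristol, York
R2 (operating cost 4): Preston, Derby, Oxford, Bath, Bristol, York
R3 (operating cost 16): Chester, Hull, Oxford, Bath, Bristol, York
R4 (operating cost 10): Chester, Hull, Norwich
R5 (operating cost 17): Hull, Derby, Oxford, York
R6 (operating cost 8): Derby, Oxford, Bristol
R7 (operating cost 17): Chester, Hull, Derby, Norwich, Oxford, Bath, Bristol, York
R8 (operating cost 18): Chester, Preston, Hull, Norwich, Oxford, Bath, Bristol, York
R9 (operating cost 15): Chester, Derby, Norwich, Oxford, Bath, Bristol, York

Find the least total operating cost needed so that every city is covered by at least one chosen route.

R1, R2 cover every city at operating cost 6 + 4 = 10.
Any cover uses at least 2 routes; among all covering selections none totals below 10.

10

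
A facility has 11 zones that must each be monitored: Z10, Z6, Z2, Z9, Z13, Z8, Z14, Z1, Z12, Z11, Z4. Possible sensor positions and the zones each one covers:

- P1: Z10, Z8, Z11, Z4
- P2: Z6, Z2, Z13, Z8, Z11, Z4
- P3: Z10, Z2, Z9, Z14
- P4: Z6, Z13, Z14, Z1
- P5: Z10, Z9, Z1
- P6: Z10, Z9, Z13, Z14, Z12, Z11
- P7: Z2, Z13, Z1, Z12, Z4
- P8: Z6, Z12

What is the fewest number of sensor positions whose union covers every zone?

P2, P3, P7 together cover {Z10, Z6, Z2, Z9, Z13, Z8, Z14, Z1, Z12, Z11, Z4} — every zone.
No 2 of the 8 sensor positions cover everything (all 28 pairs fall short), so 3 is minimum.

3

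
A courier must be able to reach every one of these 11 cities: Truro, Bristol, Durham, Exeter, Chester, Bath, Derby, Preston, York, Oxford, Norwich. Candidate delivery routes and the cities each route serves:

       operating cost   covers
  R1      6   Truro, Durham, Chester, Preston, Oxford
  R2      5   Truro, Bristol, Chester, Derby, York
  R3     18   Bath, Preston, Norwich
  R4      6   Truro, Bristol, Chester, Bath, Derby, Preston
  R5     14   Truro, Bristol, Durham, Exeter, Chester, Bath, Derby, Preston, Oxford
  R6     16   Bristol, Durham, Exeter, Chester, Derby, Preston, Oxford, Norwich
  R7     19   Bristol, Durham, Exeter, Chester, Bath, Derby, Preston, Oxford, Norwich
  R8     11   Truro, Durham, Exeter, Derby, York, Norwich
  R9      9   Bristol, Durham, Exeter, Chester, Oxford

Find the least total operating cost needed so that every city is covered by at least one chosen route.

23

R1, R4, R8 cover every city at operating cost 6 + 6 + 11 = 23.
Any cover uses at least 2 routes; among all covering selections none totals below 23.
Greedy by coverage-per-operating cost would pick R2, R1, R8, R4 for 28 — worse than the optimum 23.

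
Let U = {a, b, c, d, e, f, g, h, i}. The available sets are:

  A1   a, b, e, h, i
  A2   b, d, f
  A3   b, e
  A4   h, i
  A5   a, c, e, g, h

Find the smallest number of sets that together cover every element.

3

A1, A2, A5 together cover {a, b, c, d, e, f, g, h, i} — every element.
No 2 of the 5 sets cover everything (all 10 pairs fall short), so 3 is minimum.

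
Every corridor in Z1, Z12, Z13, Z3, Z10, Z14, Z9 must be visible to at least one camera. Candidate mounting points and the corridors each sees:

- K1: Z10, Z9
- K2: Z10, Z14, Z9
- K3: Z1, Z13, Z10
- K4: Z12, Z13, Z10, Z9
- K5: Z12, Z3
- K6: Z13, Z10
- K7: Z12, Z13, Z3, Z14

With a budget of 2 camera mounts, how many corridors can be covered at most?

Choosing K1, K7 covers {Z12, Z13, Z3, Z10, Z14, Z9} — 6 corridors.
No choice of 2 camera mounts does better; here Z1 is left uncovered.

6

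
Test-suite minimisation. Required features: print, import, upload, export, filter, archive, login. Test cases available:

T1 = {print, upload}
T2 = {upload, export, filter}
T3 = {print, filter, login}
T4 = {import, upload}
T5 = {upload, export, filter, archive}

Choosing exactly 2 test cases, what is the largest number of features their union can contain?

Choosing T3, T5 covers {print, upload, export, filter, archive, login} — 6 features.
No choice of 2 test cases does better; here import is left uncovered.

6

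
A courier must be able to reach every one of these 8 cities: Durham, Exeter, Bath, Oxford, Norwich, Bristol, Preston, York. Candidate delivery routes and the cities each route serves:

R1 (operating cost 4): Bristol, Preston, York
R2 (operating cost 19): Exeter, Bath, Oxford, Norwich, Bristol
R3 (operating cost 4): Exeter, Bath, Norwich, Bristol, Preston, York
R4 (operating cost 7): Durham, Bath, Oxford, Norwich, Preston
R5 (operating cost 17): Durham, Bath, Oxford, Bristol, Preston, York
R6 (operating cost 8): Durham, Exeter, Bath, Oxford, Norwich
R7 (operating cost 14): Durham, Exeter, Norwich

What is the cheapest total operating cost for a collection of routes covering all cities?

11

R3, R4 cover every city at operating cost 4 + 7 = 11.
Any cover uses at least 2 routes; among all covering selections none totals below 11.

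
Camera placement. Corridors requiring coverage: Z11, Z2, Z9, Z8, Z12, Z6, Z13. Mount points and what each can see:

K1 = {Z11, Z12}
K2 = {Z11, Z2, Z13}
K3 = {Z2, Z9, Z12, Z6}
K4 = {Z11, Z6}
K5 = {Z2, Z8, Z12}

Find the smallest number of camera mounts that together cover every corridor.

3

K2, K3, K5 together cover {Z11, Z2, Z9, Z8, Z12, Z6, Z13} — every corridor.
No 2 of the 5 camera mounts cover everything (all 10 pairs fall short), so 3 is minimum.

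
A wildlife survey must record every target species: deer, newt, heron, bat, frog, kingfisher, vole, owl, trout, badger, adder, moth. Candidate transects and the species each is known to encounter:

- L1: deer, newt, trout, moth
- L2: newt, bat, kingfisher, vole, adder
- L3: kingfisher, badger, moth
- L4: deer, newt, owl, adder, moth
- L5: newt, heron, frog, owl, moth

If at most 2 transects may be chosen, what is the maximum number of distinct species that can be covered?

9

Choosing L2, L5 covers {newt, heron, bat, frog, kingfisher, vole, owl, adder, moth} — 9 species.
No choice of 2 transects does better; here deer, trout, badger are left uncovered.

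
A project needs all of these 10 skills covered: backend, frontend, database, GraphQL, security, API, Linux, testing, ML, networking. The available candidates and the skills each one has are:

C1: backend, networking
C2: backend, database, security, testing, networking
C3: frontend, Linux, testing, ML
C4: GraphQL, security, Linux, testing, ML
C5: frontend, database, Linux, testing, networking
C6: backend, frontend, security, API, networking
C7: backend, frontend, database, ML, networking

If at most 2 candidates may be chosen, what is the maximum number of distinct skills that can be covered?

Choosing C4, C6 covers {backend, frontend, GraphQL, security, API, Linux, testing, ML, networking} — 9 skills.
No choice of 2 candidates does better; here database is left uncovered.

9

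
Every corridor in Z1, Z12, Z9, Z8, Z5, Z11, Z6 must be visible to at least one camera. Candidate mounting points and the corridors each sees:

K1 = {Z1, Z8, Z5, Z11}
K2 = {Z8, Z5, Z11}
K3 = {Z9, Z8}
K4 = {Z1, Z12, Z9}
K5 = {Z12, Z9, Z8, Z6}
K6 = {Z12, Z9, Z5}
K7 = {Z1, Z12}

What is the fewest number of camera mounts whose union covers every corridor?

K1, K5 together cover {Z1, Z12, Z9, Z8, Z5, Z11, Z6} — every corridor.
No single camera mount contains all 7 corridors, so 2 is optimal.

2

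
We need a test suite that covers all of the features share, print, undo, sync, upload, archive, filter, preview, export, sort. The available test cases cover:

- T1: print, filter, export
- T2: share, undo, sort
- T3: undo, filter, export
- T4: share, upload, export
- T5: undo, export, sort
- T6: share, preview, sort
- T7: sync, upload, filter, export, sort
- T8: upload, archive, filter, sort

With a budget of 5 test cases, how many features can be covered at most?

Choosing T1, T2, T6, T7, T8 covers {share, print, undo, sync, upload, archive, filter, preview, export, sort} — 10 features.
That is all 10 features.

10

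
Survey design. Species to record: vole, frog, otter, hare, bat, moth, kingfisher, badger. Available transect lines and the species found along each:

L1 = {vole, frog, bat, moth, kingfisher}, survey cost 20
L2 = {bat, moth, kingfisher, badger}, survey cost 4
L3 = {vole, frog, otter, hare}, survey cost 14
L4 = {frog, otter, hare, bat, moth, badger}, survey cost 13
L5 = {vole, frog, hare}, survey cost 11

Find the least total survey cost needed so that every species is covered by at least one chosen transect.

18

L2, L3 cover every species at survey cost 4 + 14 = 18.
Any cover uses at least 2 transects; among all covering selections none totals below 18.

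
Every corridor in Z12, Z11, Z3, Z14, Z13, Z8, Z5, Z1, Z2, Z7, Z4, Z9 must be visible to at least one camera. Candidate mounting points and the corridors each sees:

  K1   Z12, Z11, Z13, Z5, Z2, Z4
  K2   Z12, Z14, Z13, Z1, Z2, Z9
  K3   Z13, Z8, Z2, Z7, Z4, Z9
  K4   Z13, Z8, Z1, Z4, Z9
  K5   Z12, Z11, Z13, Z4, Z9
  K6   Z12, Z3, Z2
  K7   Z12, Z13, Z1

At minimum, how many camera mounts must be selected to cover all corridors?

4

K1, K2, K3, K6 together cover {Z12, Z11, Z3, Z14, Z13, Z8, Z5, Z1, Z2, Z7, Z4, Z9} — every corridor.
No 3 of the 7 camera mounts cover everything (all 35 triples fall short), so 4 is minimum.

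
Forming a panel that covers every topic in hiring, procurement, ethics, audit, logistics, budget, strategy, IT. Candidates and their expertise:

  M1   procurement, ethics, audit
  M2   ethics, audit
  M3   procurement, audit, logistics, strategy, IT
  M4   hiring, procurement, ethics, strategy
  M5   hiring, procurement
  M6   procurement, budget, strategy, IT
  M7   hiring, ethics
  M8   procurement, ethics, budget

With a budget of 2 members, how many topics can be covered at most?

Choosing M3, M4 covers {hiring, procurement, ethics, audit, logistics, strategy, IT} — 7 topics.
No choice of 2 members does better; here budget is left uncovered.

7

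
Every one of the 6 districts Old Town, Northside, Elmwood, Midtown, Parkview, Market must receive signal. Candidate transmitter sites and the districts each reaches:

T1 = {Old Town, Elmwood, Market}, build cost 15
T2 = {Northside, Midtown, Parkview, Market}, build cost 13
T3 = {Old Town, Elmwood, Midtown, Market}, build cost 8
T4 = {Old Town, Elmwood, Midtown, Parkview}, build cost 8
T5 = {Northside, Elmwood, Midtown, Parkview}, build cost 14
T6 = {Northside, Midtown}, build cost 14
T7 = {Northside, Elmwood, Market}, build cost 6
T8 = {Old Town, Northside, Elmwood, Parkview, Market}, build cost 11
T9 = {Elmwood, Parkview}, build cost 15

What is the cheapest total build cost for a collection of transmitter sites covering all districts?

T4, T7 cover every district at build cost 8 + 6 = 14.
Any cover uses at least 2 transmitter sites; among all covering selections none totals below 14.

14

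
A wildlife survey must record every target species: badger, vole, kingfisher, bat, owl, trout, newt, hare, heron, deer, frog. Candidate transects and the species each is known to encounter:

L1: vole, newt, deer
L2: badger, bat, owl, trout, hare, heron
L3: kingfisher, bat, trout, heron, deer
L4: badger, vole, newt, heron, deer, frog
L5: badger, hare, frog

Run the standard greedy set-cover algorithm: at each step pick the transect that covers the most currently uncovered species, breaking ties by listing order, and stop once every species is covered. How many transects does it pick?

Pick 1: L2 covers 6 new species (badger, bat, owl, trout, hare, heron).
Pick 2: L4 covers 4 new species (vole, newt, deer, frog).
Pick 3: L3 covers 1 new species (kingfisher).
Greedy uses 3 transects.

3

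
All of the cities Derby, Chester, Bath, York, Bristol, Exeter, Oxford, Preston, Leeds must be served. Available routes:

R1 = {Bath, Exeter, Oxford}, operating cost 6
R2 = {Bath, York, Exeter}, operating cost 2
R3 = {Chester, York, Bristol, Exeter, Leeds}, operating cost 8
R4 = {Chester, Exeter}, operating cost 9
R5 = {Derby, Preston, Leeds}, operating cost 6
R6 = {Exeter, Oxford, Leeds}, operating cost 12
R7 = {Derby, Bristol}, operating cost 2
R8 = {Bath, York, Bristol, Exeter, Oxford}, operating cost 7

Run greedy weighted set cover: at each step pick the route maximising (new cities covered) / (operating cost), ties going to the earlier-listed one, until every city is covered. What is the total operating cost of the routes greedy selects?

Pick 1: R2 adds 3 new (Bath, York, Exeter) at operating cost 2 (ratio 3/2).
Pick 2: R7 adds 2 new (Derby, Bristol) at operating cost 2 (ratio 2/2).
Pick 3: R5 adds 2 new (Preston, Leeds) at operating cost 6 (ratio 2/6).
Pick 4: R1 adds 1 new (Oxford) at operating cost 6 (ratio 1/6).
Pick 5: R3 adds 1 new (Chester) at operating cost 8 (ratio 1/8).
Greedy total operating cost: 2 + 2 + 6 + 6 + 8 = 24. (The true optimum is 20, so greedy overshoots here.)

24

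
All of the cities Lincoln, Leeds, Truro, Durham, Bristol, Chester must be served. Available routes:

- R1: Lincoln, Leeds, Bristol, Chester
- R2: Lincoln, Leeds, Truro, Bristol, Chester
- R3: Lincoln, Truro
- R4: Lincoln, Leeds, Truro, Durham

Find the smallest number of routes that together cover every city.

2

R1, R4 together cover {Lincoln, Leeds, Truro, Durham, Bristol, Chester} — every city.
No single route contains all 6 cities, so 2 is optimal.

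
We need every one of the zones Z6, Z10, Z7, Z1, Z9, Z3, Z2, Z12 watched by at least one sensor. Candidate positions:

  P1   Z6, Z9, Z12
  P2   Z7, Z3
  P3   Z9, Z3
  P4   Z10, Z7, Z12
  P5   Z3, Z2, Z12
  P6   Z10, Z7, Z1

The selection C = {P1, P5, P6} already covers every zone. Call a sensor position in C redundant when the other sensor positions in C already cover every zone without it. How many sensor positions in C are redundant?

0

Drop P1: Z6, Z9 uncovered — not redundant.
Drop P5: Z3, Z2 uncovered — not redundant.
Drop P6: Z10, Z7, Z1 uncovered — not redundant.
None of the sensor positions in C is redundant.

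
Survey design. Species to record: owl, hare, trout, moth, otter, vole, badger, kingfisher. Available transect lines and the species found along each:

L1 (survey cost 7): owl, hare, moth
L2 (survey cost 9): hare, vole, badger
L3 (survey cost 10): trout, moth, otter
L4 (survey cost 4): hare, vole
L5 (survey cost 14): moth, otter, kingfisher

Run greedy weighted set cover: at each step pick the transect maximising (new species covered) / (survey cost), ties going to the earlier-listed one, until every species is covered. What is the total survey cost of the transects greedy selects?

Pick 1: L4 adds 2 new (hare, vole) at survey cost 4 (ratio 2/4).
Pick 2: L3 adds 3 new (trout, moth, otter) at survey cost 10 (ratio 3/10).
Pick 3: L1 adds 1 new (owl) at survey cost 7 (ratio 1/7).
Pick 4: L2 adds 1 new (badger) at survey cost 9 (ratio 1/9).
Pick 5: L5 adds 1 new (kingfisher) at survey cost 14 (ratio 1/14).
Greedy total survey cost: 4 + 10 + 7 + 9 + 14 = 44. (The true optimum is 40, so greedy overshoots here.)

44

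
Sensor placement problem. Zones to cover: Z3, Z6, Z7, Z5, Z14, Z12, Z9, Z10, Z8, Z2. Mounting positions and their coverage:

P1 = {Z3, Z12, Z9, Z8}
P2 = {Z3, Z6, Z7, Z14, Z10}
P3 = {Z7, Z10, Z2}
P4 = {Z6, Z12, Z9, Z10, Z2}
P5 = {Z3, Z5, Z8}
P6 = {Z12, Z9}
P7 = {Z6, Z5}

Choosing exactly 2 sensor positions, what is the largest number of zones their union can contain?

8

Choosing P1, P2 covers {Z3, Z6, Z7, Z14, Z12, Z9, Z10, Z8} — 8 zones.
No choice of 2 sensor positions does better; here Z5, Z2 are left uncovered.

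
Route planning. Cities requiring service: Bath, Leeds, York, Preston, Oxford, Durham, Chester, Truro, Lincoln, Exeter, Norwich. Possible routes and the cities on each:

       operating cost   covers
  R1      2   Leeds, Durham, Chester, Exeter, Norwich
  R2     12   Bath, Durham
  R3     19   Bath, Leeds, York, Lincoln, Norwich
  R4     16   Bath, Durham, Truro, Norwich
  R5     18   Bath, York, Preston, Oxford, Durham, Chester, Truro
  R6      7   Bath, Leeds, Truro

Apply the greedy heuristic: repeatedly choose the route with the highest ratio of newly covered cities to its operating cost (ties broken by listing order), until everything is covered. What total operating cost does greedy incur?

46

Pick 1: R1 adds 5 new (Leeds, Durham, Chester, Exeter, Norwich) at operating cost 2 (ratio 5/2).
Pick 2: R6 adds 2 new (Bath, Truro) at operating cost 7 (ratio 2/7).
Pick 3: R5 adds 3 new (York, Preston, Oxford) at operating cost 18 (ratio 3/18).
Pick 4: R3 adds 1 new (Lincoln) at operating cost 19 (ratio 1/19).
Greedy total operating cost: 2 + 7 + 18 + 19 = 46. (The true optimum is 39, so greedy overshoots here.)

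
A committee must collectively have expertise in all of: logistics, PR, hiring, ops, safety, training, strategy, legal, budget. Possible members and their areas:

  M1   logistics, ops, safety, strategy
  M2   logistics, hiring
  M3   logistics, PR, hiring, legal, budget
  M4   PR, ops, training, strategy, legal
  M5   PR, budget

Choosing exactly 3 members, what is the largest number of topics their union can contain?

9

Choosing M1, M3, M4 covers {logistics, PR, hiring, ops, safety, training, strategy, legal, budget} — 9 topics.
That is all 9 topics.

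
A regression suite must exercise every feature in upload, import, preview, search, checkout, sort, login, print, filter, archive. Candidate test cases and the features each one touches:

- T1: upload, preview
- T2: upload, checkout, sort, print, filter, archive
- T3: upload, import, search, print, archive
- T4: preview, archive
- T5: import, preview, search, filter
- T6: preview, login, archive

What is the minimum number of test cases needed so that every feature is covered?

3

T2, T3, T6 together cover {upload, import, preview, search, checkout, sort, login, print, filter, archive} — every feature.
No 2 of the 6 test cases cover everything (all 15 pairs fall short), so 3 is minimum.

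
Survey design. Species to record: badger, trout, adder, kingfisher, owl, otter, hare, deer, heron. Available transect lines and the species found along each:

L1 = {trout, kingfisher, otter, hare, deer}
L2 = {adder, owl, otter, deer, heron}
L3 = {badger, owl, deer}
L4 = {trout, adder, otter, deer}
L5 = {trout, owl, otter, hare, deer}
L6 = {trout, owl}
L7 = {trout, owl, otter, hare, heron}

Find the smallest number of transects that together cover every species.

3

L1, L2, L3 together cover {badger, trout, adder, kingfisher, owl, otter, hare, deer, heron} — every species.
No 2 of the 7 transects cover everything (all 21 pairs fall short), so 3 is minimum.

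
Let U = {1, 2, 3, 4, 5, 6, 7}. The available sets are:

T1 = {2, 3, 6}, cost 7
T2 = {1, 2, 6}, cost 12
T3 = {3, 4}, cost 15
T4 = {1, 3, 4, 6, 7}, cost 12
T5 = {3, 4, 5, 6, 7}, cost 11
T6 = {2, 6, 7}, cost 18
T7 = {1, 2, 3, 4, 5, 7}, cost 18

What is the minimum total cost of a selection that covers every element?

23

T2, T5 cover every element at cost 12 + 11 = 23.
Any cover uses at least 2 sets; among all covering selections none totals below 23.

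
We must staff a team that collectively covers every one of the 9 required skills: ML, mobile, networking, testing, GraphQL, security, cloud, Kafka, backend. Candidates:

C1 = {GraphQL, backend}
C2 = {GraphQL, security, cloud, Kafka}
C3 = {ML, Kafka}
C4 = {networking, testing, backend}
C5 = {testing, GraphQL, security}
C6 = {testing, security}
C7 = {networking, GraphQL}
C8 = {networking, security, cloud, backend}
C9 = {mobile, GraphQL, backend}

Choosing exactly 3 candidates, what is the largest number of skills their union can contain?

8

Choosing C2, C3, C4 covers {ML, networking, testing, GraphQL, security, cloud, Kafka, backend} — 8 skills.
No choice of 3 candidates does better; here mobile is left uncovered.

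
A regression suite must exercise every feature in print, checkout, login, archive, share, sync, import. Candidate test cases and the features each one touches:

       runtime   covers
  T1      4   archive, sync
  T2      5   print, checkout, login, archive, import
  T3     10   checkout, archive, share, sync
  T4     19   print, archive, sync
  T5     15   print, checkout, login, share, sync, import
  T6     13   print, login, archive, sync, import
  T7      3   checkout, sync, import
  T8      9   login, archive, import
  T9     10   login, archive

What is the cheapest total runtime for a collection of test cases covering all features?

15

T2, T3 cover every feature at runtime 5 + 10 = 15.
Any cover uses at least 2 test cases; among all covering selections none totals below 15.
Greedy by coverage-per-runtime would pick T2, T7, T3 for 18 — worse than the optimum 15.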